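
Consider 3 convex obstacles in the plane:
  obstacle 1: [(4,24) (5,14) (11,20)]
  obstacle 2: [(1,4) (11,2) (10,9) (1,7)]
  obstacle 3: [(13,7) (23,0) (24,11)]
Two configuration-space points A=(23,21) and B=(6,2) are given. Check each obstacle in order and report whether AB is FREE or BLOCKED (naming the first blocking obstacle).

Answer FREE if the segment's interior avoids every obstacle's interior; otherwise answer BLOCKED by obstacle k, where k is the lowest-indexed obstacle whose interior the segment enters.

Obstacle 1 [(4,24) (5,14) (11,20)]:
  edge (4,24)–(5,14): clear
  edge (5,14)–(11,20): clear
  edge (11,20)–(4,24): clear
  midpoint (29/2,23/2) outside
  → clear
Obstacle 2 [(1,4) (11,2) (10,9) (1,7)]:
  edge (1,4)–(11,2): crosses AB
  edge (11,2)–(10,9): crosses AB
  edge (10,9)–(1,7): clear
  edge (1,7)–(1,4): clear
  → BLOCKED
Obstacle 3 [(13,7) (23,0) (24,11)]:
  edge (13,7)–(23,0): clear
  edge (23,0)–(24,11): clear
  edge (24,11)–(13,7): clear
  midpoint (29/2,23/2) outside
  → clear

BLOCKED by obstacle 2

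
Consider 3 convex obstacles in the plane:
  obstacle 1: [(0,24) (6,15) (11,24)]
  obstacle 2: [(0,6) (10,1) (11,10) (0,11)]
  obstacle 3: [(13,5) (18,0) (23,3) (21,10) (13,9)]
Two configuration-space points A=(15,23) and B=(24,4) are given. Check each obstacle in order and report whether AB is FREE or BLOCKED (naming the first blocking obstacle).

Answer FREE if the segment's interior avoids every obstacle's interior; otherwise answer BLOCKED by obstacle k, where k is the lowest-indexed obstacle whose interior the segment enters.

Obstacle 1 [(0,24) (6,15) (11,24)]:
  edge (0,24)–(6,15): clear
  edge (6,15)–(11,24): clear
  edge (11,24)–(0,24): clear
  midpoint (39/2,27/2) outside
  → clear
Obstacle 2 [(0,6) (10,1) (11,10) (0,11)]:
  edge (0,6)–(10,1): clear
  edge (10,1)–(11,10): clear
  edge (11,10)–(0,11): clear
  edge (0,11)–(0,6): clear
  midpoint (39/2,27/2) outside
  → clear
Obstacle 3 [(13,5) (18,0) (23,3) (21,10) (13,9)]:
  edge (13,5)–(18,0): clear
  edge (18,0)–(23,3): clear
  edge (23,3)–(21,10): clear
  edge (21,10)–(13,9): clear
  edge (13,9)–(13,5): clear
  midpoint (39/2,27/2) outside
  → clear

FREE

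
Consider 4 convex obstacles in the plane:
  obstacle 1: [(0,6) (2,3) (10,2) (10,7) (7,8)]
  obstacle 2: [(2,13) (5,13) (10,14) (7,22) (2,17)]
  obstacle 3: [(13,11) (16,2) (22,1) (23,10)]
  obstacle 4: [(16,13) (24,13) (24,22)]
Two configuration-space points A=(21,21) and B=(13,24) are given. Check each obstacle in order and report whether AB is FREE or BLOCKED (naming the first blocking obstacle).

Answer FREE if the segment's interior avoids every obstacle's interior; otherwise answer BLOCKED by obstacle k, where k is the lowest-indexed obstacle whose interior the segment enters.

FREE

Obstacle 1 [(0,6) (2,3) (10,2) (10,7) (7,8)]:
  edge (0,6)–(2,3): clear
  edge (2,3)–(10,2): clear
  edge (10,2)–(10,7): clear
  edge (10,7)–(7,8): clear
  edge (7,8)–(0,6): clear
  midpoint (17,45/2) outside
  → clear
Obstacle 2 [(2,13) (5,13) (10,14) (7,22) (2,17)]:
  edge (2,13)–(5,13): clear
  edge (5,13)–(10,14): clear
  edge (10,14)–(7,22): clear
  edge (7,22)–(2,17): clear
  edge (2,17)–(2,13): clear
  midpoint (17,45/2) outside
  → clear
Obstacle 3 [(13,11) (16,2) (22,1) (23,10)]:
  edge (13,11)–(16,2): clear
  edge (16,2)–(22,1): clear
  edge (22,1)–(23,10): clear
  edge (23,10)–(13,11): clear
  midpoint (17,45/2) outside
  → clear
Obstacle 4 [(16,13) (24,13) (24,22)]:
  edge (16,13)–(24,13): clear
  edge (24,13)–(24,22): clear
  edge (24,22)–(16,13): clear
  midpoint (17,45/2) outside
  → clear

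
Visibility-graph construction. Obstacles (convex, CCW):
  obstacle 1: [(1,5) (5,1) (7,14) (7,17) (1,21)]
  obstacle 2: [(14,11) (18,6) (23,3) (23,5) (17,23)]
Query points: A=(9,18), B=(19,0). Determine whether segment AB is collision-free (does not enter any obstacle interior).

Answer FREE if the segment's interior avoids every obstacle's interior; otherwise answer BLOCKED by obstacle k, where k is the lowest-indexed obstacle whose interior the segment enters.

Obstacle 1 [(1,5) (5,1) (7,14) (7,17) (1,21)]:
  edge (1,5)–(5,1): clear
  edge (5,1)–(7,14): clear
  edge (7,14)–(7,17): clear
  edge (7,17)–(1,21): clear
  edge (1,21)–(1,5): clear
  midpoint (14,9) outside
  → clear
Obstacle 2 [(14,11) (18,6) (23,3) (23,5) (17,23)]:
  edge (14,11)–(18,6): clear
  edge (18,6)–(23,3): clear
  edge (23,3)–(23,5): clear
  edge (23,5)–(17,23): clear
  edge (17,23)–(14,11): clear
  midpoint (14,9) outside
  → clear

FREE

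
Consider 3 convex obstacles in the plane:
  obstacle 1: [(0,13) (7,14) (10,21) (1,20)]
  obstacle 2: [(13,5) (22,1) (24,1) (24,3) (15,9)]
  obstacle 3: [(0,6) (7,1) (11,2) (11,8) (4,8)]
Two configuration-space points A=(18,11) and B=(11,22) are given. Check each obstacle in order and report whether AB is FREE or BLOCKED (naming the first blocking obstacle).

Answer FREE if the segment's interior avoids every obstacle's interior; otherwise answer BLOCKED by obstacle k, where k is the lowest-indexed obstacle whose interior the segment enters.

FREE

Obstacle 1 [(0,13) (7,14) (10,21) (1,20)]:
  edge (0,13)–(7,14): clear
  edge (7,14)–(10,21): clear
  edge (10,21)–(1,20): clear
  edge (1,20)–(0,13): clear
  midpoint (29/2,33/2) outside
  → clear
Obstacle 2 [(13,5) (22,1) (24,1) (24,3) (15,9)]:
  edge (13,5)–(22,1): clear
  edge (22,1)–(24,1): clear
  edge (24,1)–(24,3): clear
  edge (24,3)–(15,9): clear
  edge (15,9)–(13,5): clear
  midpoint (29/2,33/2) outside
  → clear
Obstacle 3 [(0,6) (7,1) (11,2) (11,8) (4,8)]:
  edge (0,6)–(7,1): clear
  edge (7,1)–(11,2): clear
  edge (11,2)–(11,8): clear
  edge (11,8)–(4,8): clear
  edge (4,8)–(0,6): clear
  midpoint (29/2,33/2) outside
  → clear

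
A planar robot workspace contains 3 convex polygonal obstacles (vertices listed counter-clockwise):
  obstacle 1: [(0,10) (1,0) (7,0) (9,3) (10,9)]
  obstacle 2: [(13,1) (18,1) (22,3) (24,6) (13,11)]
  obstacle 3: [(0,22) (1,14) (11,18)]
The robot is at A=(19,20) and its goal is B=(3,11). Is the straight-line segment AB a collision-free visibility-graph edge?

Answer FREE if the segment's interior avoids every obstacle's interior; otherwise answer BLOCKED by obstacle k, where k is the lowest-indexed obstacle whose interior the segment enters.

Obstacle 1 [(0,10) (1,0) (7,0) (9,3) (10,9)]:
  edge (0,10)–(1,0): clear
  edge (1,0)–(7,0): clear
  edge (7,0)–(9,3): clear
  edge (9,3)–(10,9): clear
  edge (10,9)–(0,10): clear
  midpoint (11,31/2) outside
  → clear
Obstacle 2 [(13,1) (18,1) (22,3) (24,6) (13,11)]:
  edge (13,1)–(18,1): clear
  edge (18,1)–(22,3): clear
  edge (22,3)–(24,6): clear
  edge (24,6)–(13,11): clear
  edge (13,11)–(13,1): clear
  midpoint (11,31/2) outside
  → clear
Obstacle 3 [(0,22) (1,14) (11,18)]:
  edge (0,22)–(1,14): clear
  edge (1,14)–(11,18): clear
  edge (11,18)–(0,22): clear
  midpoint (11,31/2) outside
  → clear

FREE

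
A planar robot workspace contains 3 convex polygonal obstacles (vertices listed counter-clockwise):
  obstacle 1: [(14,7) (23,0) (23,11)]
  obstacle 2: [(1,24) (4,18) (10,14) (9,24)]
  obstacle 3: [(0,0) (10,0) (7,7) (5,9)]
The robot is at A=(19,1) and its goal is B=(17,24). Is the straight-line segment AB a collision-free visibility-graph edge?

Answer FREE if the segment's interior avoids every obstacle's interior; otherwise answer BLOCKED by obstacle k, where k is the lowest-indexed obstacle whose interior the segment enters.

BLOCKED by obstacle 1

Obstacle 1 [(14,7) (23,0) (23,11)]:
  edge (14,7)–(23,0): crosses AB
  edge (23,0)–(23,11): clear
  edge (23,11)–(14,7): crosses AB
  → BLOCKED
Obstacle 2 [(1,24) (4,18) (10,14) (9,24)]:
  edge (1,24)–(4,18): clear
  edge (4,18)–(10,14): clear
  edge (10,14)–(9,24): clear
  edge (9,24)–(1,24): clear
  midpoint (18,25/2) outside
  → clear
Obstacle 3 [(0,0) (10,0) (7,7) (5,9)]:
  edge (0,0)–(10,0): clear
  edge (10,0)–(7,7): clear
  edge (7,7)–(5,9): clear
  edge (5,9)–(0,0): clear
  midpoint (18,25/2) outside
  → clear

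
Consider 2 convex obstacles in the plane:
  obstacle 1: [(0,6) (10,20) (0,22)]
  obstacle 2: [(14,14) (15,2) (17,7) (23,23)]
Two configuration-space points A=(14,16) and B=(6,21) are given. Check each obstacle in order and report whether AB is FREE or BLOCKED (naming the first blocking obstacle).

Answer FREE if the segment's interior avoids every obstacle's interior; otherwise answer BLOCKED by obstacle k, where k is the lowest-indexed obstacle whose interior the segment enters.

Obstacle 1 [(0,6) (10,20) (0,22)]:
  edge (0,6)–(10,20): crosses AB
  edge (10,20)–(0,22): crosses AB
  edge (0,22)–(0,6): clear
  → BLOCKED
Obstacle 2 [(14,14) (15,2) (17,7) (23,23)]:
  edge (14,14)–(15,2): clear
  edge (15,2)–(17,7): clear
  edge (17,7)–(23,23): clear
  edge (23,23)–(14,14): clear
  midpoint (10,37/2) outside
  → clear

BLOCKED by obstacle 1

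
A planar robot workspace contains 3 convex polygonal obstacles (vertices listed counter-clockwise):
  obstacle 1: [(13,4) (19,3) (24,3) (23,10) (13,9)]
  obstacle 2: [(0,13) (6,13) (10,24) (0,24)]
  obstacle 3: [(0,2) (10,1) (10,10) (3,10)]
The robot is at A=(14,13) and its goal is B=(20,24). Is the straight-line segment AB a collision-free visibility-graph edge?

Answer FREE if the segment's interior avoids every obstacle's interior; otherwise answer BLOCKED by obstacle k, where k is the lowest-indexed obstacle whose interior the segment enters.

Obstacle 1 [(13,4) (19,3) (24,3) (23,10) (13,9)]:
  edge (13,4)–(19,3): clear
  edge (19,3)–(24,3): clear
  edge (24,3)–(23,10): clear
  edge (23,10)–(13,9): clear
  edge (13,9)–(13,4): clear
  midpoint (17,37/2) outside
  → clear
Obstacle 2 [(0,13) (6,13) (10,24) (0,24)]:
  edge (0,13)–(6,13): clear
  edge (6,13)–(10,24): clear
  edge (10,24)–(0,24): clear
  edge (0,24)–(0,13): clear
  midpoint (17,37/2) outside
  → clear
Obstacle 3 [(0,2) (10,1) (10,10) (3,10)]:
  edge (0,2)–(10,1): clear
  edge (10,1)–(10,10): clear
  edge (10,10)–(3,10): clear
  edge (3,10)–(0,2): clear
  midpoint (17,37/2) outside
  → clear

FREE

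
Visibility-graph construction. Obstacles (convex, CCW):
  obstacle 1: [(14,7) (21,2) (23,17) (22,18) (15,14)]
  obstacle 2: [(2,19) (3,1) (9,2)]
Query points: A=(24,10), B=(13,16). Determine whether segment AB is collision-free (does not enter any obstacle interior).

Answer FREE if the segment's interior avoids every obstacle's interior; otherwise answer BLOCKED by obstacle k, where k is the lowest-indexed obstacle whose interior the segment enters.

Obstacle 1 [(14,7) (21,2) (23,17) (22,18) (15,14)]:
  edge (14,7)–(21,2): clear
  edge (21,2)–(23,17): crosses AB
  edge (23,17)–(22,18): clear
  edge (22,18)–(15,14): crosses AB
  edge (15,14)–(14,7): clear
  → BLOCKED
Obstacle 2 [(2,19) (3,1) (9,2)]:
  edge (2,19)–(3,1): clear
  edge (3,1)–(9,2): clear
  edge (9,2)–(2,19): clear
  midpoint (37/2,13) outside
  → clear

BLOCKED by obstacle 1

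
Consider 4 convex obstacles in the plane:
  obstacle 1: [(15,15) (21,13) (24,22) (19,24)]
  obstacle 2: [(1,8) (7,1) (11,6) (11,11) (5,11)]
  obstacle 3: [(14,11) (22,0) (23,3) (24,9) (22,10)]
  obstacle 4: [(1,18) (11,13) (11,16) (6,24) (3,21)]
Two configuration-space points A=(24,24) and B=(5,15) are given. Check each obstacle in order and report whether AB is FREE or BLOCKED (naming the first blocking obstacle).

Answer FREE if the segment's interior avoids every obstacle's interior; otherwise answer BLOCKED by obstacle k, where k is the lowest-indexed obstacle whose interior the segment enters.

Obstacle 1 [(15,15) (21,13) (24,22) (19,24)]:
  edge (15,15)–(21,13): clear
  edge (21,13)–(24,22): clear
  edge (24,22)–(19,24): crosses AB
  edge (19,24)–(15,15): crosses AB
  → BLOCKED
Obstacle 2 [(1,8) (7,1) (11,6) (11,11) (5,11)]:
  edge (1,8)–(7,1): clear
  edge (7,1)–(11,6): clear
  edge (11,6)–(11,11): clear
  edge (11,11)–(5,11): clear
  edge (5,11)–(1,8): clear
  midpoint (29/2,39/2) outside
  → clear
Obstacle 3 [(14,11) (22,0) (23,3) (24,9) (22,10)]:
  edge (14,11)–(22,0): clear
  edge (22,0)–(23,3): clear
  edge (23,3)–(24,9): clear
  edge (24,9)–(22,10): clear
  edge (22,10)–(14,11): clear
  midpoint (29/2,39/2) outside
  → clear
Obstacle 4 [(1,18) (11,13) (11,16) (6,24) (3,21)]:
  edge (1,18)–(11,13): crosses AB
  edge (11,13)–(11,16): clear
  edge (11,16)–(6,24): crosses AB
  edge (6,24)–(3,21): clear
  edge (3,21)–(1,18): clear
  → BLOCKED

BLOCKED by obstacle 1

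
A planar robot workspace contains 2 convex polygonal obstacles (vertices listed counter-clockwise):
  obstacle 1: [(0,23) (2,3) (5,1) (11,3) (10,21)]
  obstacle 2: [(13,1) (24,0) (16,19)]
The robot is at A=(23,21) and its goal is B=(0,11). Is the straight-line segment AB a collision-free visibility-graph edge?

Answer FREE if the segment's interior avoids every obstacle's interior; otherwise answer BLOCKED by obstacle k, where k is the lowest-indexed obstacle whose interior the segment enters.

Obstacle 1 [(0,23) (2,3) (5,1) (11,3) (10,21)]:
  edge (0,23)–(2,3): crosses AB
  edge (2,3)–(5,1): clear
  edge (5,1)–(11,3): clear
  edge (11,3)–(10,21): crosses AB
  edge (10,21)–(0,23): clear
  → BLOCKED
Obstacle 2 [(13,1) (24,0) (16,19)]:
  edge (13,1)–(24,0): clear
  edge (24,0)–(16,19): crosses AB
  edge (16,19)–(13,1): crosses AB
  → BLOCKED

BLOCKED by obstacle 1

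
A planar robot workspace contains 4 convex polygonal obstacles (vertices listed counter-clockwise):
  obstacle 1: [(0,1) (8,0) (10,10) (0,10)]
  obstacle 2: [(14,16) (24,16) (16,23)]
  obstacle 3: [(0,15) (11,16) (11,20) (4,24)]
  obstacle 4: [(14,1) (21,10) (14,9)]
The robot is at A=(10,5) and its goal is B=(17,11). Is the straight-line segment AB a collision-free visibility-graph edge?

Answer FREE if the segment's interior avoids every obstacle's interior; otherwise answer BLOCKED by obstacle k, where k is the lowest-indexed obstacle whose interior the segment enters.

Obstacle 1 [(0,1) (8,0) (10,10) (0,10)]:
  edge (0,1)–(8,0): clear
  edge (8,0)–(10,10): clear
  edge (10,10)–(0,10): clear
  edge (0,10)–(0,1): clear
  midpoint (27/2,8) outside
  → clear
Obstacle 2 [(14,16) (24,16) (16,23)]:
  edge (14,16)–(24,16): clear
  edge (24,16)–(16,23): clear
  edge (16,23)–(14,16): clear
  midpoint (27/2,8) outside
  → clear
Obstacle 3 [(0,15) (11,16) (11,20) (4,24)]:
  edge (0,15)–(11,16): clear
  edge (11,16)–(11,20): clear
  edge (11,20)–(4,24): clear
  edge (4,24)–(0,15): clear
  midpoint (27/2,8) outside
  → clear
Obstacle 4 [(14,1) (21,10) (14,9)]:
  edge (14,1)–(21,10): clear
  edge (21,10)–(14,9): crosses AB
  edge (14,9)–(14,1): crosses AB
  → BLOCKED

BLOCKED by obstacle 4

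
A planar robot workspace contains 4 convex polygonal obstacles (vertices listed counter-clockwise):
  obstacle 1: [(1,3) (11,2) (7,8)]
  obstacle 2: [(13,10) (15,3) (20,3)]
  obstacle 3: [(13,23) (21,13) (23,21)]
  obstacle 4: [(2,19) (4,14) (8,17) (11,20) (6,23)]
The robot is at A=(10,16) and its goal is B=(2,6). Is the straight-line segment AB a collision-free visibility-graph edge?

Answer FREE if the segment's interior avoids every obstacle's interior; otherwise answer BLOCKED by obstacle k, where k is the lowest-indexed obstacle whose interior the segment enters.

Obstacle 1 [(1,3) (11,2) (7,8)]:
  edge (1,3)–(11,2): clear
  edge (11,2)–(7,8): clear
  edge (7,8)–(1,3): clear
  midpoint (6,11) outside
  → clear
Obstacle 2 [(13,10) (15,3) (20,3)]:
  edge (13,10)–(15,3): clear
  edge (15,3)–(20,3): clear
  edge (20,3)–(13,10): clear
  midpoint (6,11) outside
  → clear
Obstacle 3 [(13,23) (21,13) (23,21)]:
  edge (13,23)–(21,13): clear
  edge (21,13)–(23,21): clear
  edge (23,21)–(13,23): clear
  midpoint (6,11) outside
  → clear
Obstacle 4 [(2,19) (4,14) (8,17) (11,20) (6,23)]:
  edge (2,19)–(4,14): clear
  edge (4,14)–(8,17): clear
  edge (8,17)–(11,20): clear
  edge (11,20)–(6,23): clear
  edge (6,23)–(2,19): clear
  midpoint (6,11) outside
  → clear

FREE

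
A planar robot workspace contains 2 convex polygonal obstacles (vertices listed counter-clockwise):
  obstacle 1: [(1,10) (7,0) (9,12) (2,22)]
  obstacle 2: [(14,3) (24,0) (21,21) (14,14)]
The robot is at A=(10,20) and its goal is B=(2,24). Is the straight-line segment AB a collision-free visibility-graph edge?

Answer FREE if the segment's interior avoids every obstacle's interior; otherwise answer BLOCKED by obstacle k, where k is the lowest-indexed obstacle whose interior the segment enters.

FREE

Obstacle 1 [(1,10) (7,0) (9,12) (2,22)]:
  edge (1,10)–(7,0): clear
  edge (7,0)–(9,12): clear
  edge (9,12)–(2,22): clear
  edge (2,22)–(1,10): clear
  midpoint (6,22) outside
  → clear
Obstacle 2 [(14,3) (24,0) (21,21) (14,14)]:
  edge (14,3)–(24,0): clear
  edge (24,0)–(21,21): clear
  edge (21,21)–(14,14): clear
  edge (14,14)–(14,3): clear
  midpoint (6,22) outside
  → clear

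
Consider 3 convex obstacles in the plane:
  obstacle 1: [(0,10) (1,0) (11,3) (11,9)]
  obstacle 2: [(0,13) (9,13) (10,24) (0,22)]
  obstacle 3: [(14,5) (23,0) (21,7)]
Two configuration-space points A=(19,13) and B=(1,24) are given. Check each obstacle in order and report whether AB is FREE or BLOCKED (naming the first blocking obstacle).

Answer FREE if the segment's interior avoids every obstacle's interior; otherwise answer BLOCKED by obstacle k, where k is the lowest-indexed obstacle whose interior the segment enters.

BLOCKED by obstacle 2

Obstacle 1 [(0,10) (1,0) (11,3) (11,9)]:
  edge (0,10)–(1,0): clear
  edge (1,0)–(11,3): clear
  edge (11,3)–(11,9): clear
  edge (11,9)–(0,10): clear
  midpoint (10,37/2) outside
  → clear
Obstacle 2 [(0,13) (9,13) (10,24) (0,22)]:
  edge (0,13)–(9,13): clear
  edge (9,13)–(10,24): crosses AB
  edge (10,24)–(0,22): crosses AB
  edge (0,22)–(0,13): clear
  → BLOCKED
Obstacle 3 [(14,5) (23,0) (21,7)]:
  edge (14,5)–(23,0): clear
  edge (23,0)–(21,7): clear
  edge (21,7)–(14,5): clear
  midpoint (10,37/2) outside
  → clear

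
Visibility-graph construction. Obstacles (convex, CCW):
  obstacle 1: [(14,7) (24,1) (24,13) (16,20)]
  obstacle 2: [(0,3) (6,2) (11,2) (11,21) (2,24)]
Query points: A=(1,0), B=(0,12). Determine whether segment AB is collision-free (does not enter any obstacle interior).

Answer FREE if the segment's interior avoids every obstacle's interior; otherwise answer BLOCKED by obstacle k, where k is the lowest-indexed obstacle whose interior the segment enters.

Obstacle 1 [(14,7) (24,1) (24,13) (16,20)]:
  edge (14,7)–(24,1): clear
  edge (24,1)–(24,13): clear
  edge (24,13)–(16,20): clear
  edge (16,20)–(14,7): clear
  midpoint (1/2,6) outside
  → clear
Obstacle 2 [(0,3) (6,2) (11,2) (11,21) (2,24)]:
  edge (0,3)–(6,2): crosses AB
  edge (6,2)–(11,2): clear
  edge (11,2)–(11,21): clear
  edge (11,21)–(2,24): clear
  edge (2,24)–(0,3): crosses AB
  → BLOCKED

BLOCKED by obstacle 2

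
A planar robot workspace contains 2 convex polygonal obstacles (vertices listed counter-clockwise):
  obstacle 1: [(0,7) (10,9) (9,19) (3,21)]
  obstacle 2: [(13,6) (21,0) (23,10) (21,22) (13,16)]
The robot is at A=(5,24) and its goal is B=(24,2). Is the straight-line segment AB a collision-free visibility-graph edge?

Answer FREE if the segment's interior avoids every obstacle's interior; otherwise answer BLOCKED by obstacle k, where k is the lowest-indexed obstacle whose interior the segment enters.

BLOCKED by obstacle 2

Obstacle 1 [(0,7) (10,9) (9,19) (3,21)]:
  edge (0,7)–(10,9): clear
  edge (10,9)–(9,19): clear
  edge (9,19)–(3,21): clear
  edge (3,21)–(0,7): clear
  midpoint (29/2,13) outside
  → clear
Obstacle 2 [(13,6) (21,0) (23,10) (21,22) (13,16)]:
  edge (13,6)–(21,0): clear
  edge (21,0)–(23,10): crosses AB
  edge (23,10)–(21,22): clear
  edge (21,22)–(13,16): clear
  edge (13,16)–(13,6): crosses AB
  → BLOCKED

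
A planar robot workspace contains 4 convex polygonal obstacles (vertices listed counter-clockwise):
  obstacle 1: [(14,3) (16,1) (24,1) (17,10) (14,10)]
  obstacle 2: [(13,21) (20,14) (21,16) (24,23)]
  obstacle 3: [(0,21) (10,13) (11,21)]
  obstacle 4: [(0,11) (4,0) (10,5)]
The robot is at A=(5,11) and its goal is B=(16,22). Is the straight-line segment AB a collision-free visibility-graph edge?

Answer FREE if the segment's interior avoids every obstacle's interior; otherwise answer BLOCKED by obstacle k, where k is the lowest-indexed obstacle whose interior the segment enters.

Obstacle 1 [(14,3) (16,1) (24,1) (17,10) (14,10)]:
  edge (14,3)–(16,1): clear
  edge (16,1)–(24,1): clear
  edge (24,1)–(17,10): clear
  edge (17,10)–(14,10): clear
  edge (14,10)–(14,3): clear
  midpoint (21/2,33/2) outside
  → clear
Obstacle 2 [(13,21) (20,14) (21,16) (24,23)]:
  edge (13,21)–(20,14): crosses AB
  edge (20,14)–(21,16): clear
  edge (21,16)–(24,23): clear
  edge (24,23)–(13,21): crosses AB
  → BLOCKED
Obstacle 3 [(0,21) (10,13) (11,21)]:
  edge (0,21)–(10,13): crosses AB
  edge (10,13)–(11,21): crosses AB
  edge (11,21)–(0,21): clear
  → BLOCKED
Obstacle 4 [(0,11) (4,0) (10,5)]:
  edge (0,11)–(4,0): clear
  edge (4,0)–(10,5): clear
  edge (10,5)–(0,11): clear
  midpoint (21/2,33/2) outside
  → clear

BLOCKED by obstacle 2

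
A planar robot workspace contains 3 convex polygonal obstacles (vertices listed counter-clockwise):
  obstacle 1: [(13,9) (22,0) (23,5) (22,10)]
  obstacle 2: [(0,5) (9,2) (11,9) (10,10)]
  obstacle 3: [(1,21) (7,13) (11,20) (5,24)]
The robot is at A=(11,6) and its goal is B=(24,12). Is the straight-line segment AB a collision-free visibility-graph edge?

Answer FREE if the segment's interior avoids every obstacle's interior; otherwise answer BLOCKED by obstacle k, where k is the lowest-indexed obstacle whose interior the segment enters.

Obstacle 1 [(13,9) (22,0) (23,5) (22,10)]:
  edge (13,9)–(22,0): crosses AB
  edge (22,0)–(23,5): clear
  edge (23,5)–(22,10): clear
  edge (22,10)–(13,9): crosses AB
  → BLOCKED
Obstacle 2 [(0,5) (9,2) (11,9) (10,10)]:
  edge (0,5)–(9,2): clear
  edge (9,2)–(11,9): clear
  edge (11,9)–(10,10): clear
  edge (10,10)–(0,5): clear
  midpoint (35/2,9) outside
  → clear
Obstacle 3 [(1,21) (7,13) (11,20) (5,24)]:
  edge (1,21)–(7,13): clear
  edge (7,13)–(11,20): clear
  edge (11,20)–(5,24): clear
  edge (5,24)–(1,21): clear
  midpoint (35/2,9) outside
  → clear

BLOCKED by obstacle 1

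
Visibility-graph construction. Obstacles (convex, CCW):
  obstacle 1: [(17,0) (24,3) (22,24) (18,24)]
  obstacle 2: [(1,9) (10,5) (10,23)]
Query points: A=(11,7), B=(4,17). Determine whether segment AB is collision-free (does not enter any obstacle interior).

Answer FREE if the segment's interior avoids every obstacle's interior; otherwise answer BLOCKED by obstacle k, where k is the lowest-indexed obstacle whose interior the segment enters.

Obstacle 1 [(17,0) (24,3) (22,24) (18,24)]:
  edge (17,0)–(24,3): clear
  edge (24,3)–(22,24): clear
  edge (22,24)–(18,24): clear
  edge (18,24)–(17,0): clear
  midpoint (15/2,12) outside
  → clear
Obstacle 2 [(1,9) (10,5) (10,23)]:
  edge (1,9)–(10,5): clear
  edge (10,5)–(10,23): crosses AB
  edge (10,23)–(1,9): crosses AB
  → BLOCKED

BLOCKED by obstacle 2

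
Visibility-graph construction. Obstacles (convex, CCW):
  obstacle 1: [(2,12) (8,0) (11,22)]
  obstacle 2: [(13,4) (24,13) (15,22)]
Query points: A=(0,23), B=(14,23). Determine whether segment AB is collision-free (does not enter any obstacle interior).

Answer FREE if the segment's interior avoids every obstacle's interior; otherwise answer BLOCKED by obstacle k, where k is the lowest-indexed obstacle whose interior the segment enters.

FREE

Obstacle 1 [(2,12) (8,0) (11,22)]:
  edge (2,12)–(8,0): clear
  edge (8,0)–(11,22): clear
  edge (11,22)–(2,12): clear
  midpoint (7,23) outside
  → clear
Obstacle 2 [(13,4) (24,13) (15,22)]:
  edge (13,4)–(24,13): clear
  edge (24,13)–(15,22): clear
  edge (15,22)–(13,4): clear
  midpoint (7,23) outside
  → clear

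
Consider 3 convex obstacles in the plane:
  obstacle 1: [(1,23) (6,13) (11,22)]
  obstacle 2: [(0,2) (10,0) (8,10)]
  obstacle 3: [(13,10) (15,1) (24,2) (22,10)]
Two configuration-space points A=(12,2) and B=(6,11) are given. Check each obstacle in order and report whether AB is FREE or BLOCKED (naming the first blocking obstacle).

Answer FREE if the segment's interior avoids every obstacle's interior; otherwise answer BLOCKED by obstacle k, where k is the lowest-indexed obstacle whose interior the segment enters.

BLOCKED by obstacle 2

Obstacle 1 [(1,23) (6,13) (11,22)]:
  edge (1,23)–(6,13): clear
  edge (6,13)–(11,22): clear
  edge (11,22)–(1,23): clear
  midpoint (9,13/2) outside
  → clear
Obstacle 2 [(0,2) (10,0) (8,10)]:
  edge (0,2)–(10,0): clear
  edge (10,0)–(8,10): crosses AB
  edge (8,10)–(0,2): crosses AB
  → BLOCKED
Obstacle 3 [(13,10) (15,1) (24,2) (22,10)]:
  edge (13,10)–(15,1): clear
  edge (15,1)–(24,2): clear
  edge (24,2)–(22,10): clear
  edge (22,10)–(13,10): clear
  midpoint (9,13/2) outside
  → clear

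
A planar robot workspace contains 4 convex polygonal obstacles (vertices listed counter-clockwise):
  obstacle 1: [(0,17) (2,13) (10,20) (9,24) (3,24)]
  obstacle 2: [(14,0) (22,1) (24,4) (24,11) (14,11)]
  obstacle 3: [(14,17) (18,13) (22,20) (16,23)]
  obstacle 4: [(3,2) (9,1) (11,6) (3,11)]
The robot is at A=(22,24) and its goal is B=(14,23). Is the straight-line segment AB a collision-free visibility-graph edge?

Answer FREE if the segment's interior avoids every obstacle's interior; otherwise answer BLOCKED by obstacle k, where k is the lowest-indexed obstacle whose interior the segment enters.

FREE

Obstacle 1 [(0,17) (2,13) (10,20) (9,24) (3,24)]:
  edge (0,17)–(2,13): clear
  edge (2,13)–(10,20): clear
  edge (10,20)–(9,24): clear
  edge (9,24)–(3,24): clear
  edge (3,24)–(0,17): clear
  midpoint (18,47/2) outside
  → clear
Obstacle 2 [(14,0) (22,1) (24,4) (24,11) (14,11)]:
  edge (14,0)–(22,1): clear
  edge (22,1)–(24,4): clear
  edge (24,4)–(24,11): clear
  edge (24,11)–(14,11): clear
  edge (14,11)–(14,0): clear
  midpoint (18,47/2) outside
  → clear
Obstacle 3 [(14,17) (18,13) (22,20) (16,23)]:
  edge (14,17)–(18,13): clear
  edge (18,13)–(22,20): clear
  edge (22,20)–(16,23): clear
  edge (16,23)–(14,17): clear
  midpoint (18,47/2) outside
  → clear
Obstacle 4 [(3,2) (9,1) (11,6) (3,11)]:
  edge (3,2)–(9,1): clear
  edge (9,1)–(11,6): clear
  edge (11,6)–(3,11): clear
  edge (3,11)–(3,2): clear
  midpoint (18,47/2) outside
  → clear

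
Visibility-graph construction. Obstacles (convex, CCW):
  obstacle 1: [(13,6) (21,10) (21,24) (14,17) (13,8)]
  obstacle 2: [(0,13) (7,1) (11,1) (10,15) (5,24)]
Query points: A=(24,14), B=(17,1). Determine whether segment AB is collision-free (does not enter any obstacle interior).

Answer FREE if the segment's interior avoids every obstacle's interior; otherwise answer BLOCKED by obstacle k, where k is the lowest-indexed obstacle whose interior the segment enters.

Obstacle 1 [(13,6) (21,10) (21,24) (14,17) (13,8)]:
  edge (13,6)–(21,10): clear
  edge (21,10)–(21,24): clear
  edge (21,24)–(14,17): clear
  edge (14,17)–(13,8): clear
  edge (13,8)–(13,6): clear
  midpoint (41/2,15/2) outside
  → clear
Obstacle 2 [(0,13) (7,1) (11,1) (10,15) (5,24)]:
  edge (0,13)–(7,1): clear
  edge (7,1)–(11,1): clear
  edge (11,1)–(10,15): clear
  edge (10,15)–(5,24): clear
  edge (5,24)–(0,13): clear
  midpoint (41/2,15/2) outside
  → clear

FREE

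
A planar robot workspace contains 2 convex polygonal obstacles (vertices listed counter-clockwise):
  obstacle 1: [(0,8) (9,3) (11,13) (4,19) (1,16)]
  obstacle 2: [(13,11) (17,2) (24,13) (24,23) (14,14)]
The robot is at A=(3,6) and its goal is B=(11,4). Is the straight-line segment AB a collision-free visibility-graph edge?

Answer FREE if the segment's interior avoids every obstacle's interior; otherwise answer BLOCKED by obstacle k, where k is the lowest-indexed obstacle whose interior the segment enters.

Obstacle 1 [(0,8) (9,3) (11,13) (4,19) (1,16)]:
  edge (0,8)–(9,3): crosses AB
  edge (9,3)–(11,13): crosses AB
  edge (11,13)–(4,19): clear
  edge (4,19)–(1,16): clear
  edge (1,16)–(0,8): clear
  → BLOCKED
Obstacle 2 [(13,11) (17,2) (24,13) (24,23) (14,14)]:
  edge (13,11)–(17,2): clear
  edge (17,2)–(24,13): clear
  edge (24,13)–(24,23): clear
  edge (24,23)–(14,14): clear
  edge (14,14)–(13,11): clear
  midpoint (7,5) outside
  → clear

BLOCKED by obstacle 1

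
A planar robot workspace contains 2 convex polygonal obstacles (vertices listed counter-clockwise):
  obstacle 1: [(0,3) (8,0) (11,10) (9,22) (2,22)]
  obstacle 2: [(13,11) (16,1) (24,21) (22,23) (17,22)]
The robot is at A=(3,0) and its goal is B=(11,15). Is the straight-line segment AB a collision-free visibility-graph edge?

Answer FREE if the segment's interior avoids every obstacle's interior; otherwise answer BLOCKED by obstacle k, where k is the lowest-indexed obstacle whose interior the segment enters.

Obstacle 1 [(0,3) (8,0) (11,10) (9,22) (2,22)]:
  edge (0,3)–(8,0): crosses AB
  edge (8,0)–(11,10): clear
  edge (11,10)–(9,22): crosses AB
  edge (9,22)–(2,22): clear
  edge (2,22)–(0,3): clear
  → BLOCKED
Obstacle 2 [(13,11) (16,1) (24,21) (22,23) (17,22)]:
  edge (13,11)–(16,1): clear
  edge (16,1)–(24,21): clear
  edge (24,21)–(22,23): clear
  edge (22,23)–(17,22): clear
  edge (17,22)–(13,11): clear
  midpoint (7,15/2) outside
  → clear

BLOCKED by obstacle 1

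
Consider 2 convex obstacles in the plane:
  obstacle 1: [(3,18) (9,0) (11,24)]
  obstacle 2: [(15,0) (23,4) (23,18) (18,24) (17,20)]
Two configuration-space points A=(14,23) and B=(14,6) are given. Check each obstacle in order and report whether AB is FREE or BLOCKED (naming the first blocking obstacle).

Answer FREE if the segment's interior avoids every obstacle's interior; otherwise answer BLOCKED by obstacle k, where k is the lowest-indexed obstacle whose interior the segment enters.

FREE

Obstacle 1 [(3,18) (9,0) (11,24)]:
  edge (3,18)–(9,0): clear
  edge (9,0)–(11,24): clear
  edge (11,24)–(3,18): clear
  midpoint (14,29/2) outside
  → clear
Obstacle 2 [(15,0) (23,4) (23,18) (18,24) (17,20)]:
  edge (15,0)–(23,4): clear
  edge (23,4)–(23,18): clear
  edge (23,18)–(18,24): clear
  edge (18,24)–(17,20): clear
  edge (17,20)–(15,0): clear
  midpoint (14,29/2) outside
  → clear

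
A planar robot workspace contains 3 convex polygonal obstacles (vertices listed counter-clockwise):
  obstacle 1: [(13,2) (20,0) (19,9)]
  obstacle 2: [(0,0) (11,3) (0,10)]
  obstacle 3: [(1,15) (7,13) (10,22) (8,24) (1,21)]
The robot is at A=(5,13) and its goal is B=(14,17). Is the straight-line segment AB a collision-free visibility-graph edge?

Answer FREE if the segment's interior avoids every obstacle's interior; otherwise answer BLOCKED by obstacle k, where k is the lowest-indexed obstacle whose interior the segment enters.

BLOCKED by obstacle 3

Obstacle 1 [(13,2) (20,0) (19,9)]:
  edge (13,2)–(20,0): clear
  edge (20,0)–(19,9): clear
  edge (19,9)–(13,2): clear
  midpoint (19/2,15) outside
  → clear
Obstacle 2 [(0,0) (11,3) (0,10)]:
  edge (0,0)–(11,3): clear
  edge (11,3)–(0,10): clear
  edge (0,10)–(0,0): clear
  midpoint (19/2,15) outside
  → clear
Obstacle 3 [(1,15) (7,13) (10,22) (8,24) (1,21)]:
  edge (1,15)–(7,13): crosses AB
  edge (7,13)–(10,22): crosses AB
  edge (10,22)–(8,24): clear
  edge (8,24)–(1,21): clear
  edge (1,21)–(1,15): clear
  → BLOCKED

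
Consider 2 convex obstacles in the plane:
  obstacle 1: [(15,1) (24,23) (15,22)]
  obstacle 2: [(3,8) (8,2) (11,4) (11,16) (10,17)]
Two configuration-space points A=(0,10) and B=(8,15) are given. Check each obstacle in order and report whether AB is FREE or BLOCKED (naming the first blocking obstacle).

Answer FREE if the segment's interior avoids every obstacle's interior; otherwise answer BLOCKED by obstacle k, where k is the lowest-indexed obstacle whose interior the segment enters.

FREE

Obstacle 1 [(15,1) (24,23) (15,22)]:
  edge (15,1)–(24,23): clear
  edge (24,23)–(15,22): clear
  edge (15,22)–(15,1): clear
  midpoint (4,25/2) outside
  → clear
Obstacle 2 [(3,8) (8,2) (11,4) (11,16) (10,17)]:
  edge (3,8)–(8,2): clear
  edge (8,2)–(11,4): clear
  edge (11,4)–(11,16): clear
  edge (11,16)–(10,17): clear
  edge (10,17)–(3,8): clear
  midpoint (4,25/2) outside
  → clear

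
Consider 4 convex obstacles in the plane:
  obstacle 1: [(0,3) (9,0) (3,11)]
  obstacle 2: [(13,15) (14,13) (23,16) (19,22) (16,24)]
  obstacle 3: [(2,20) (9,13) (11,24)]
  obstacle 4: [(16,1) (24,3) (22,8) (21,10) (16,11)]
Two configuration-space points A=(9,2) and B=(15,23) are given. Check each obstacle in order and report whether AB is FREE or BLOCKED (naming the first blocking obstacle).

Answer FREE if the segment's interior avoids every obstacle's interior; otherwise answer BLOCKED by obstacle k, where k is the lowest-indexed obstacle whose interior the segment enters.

Obstacle 1 [(0,3) (9,0) (3,11)]:
  edge (0,3)–(9,0): clear
  edge (9,0)–(3,11): clear
  edge (3,11)–(0,3): clear
  midpoint (12,25/2) outside
  → clear
Obstacle 2 [(13,15) (14,13) (23,16) (19,22) (16,24)]:
  edge (13,15)–(14,13): clear
  edge (14,13)–(23,16): clear
  edge (23,16)–(19,22): clear
  edge (19,22)–(16,24): clear
  edge (16,24)–(13,15): clear
  midpoint (12,25/2) outside
  → clear
Obstacle 3 [(2,20) (9,13) (11,24)]:
  edge (2,20)–(9,13): clear
  edge (9,13)–(11,24): clear
  edge (11,24)–(2,20): clear
  midpoint (12,25/2) outside
  → clear
Obstacle 4 [(16,1) (24,3) (22,8) (21,10) (16,11)]:
  edge (16,1)–(24,3): clear
  edge (24,3)–(22,8): clear
  edge (22,8)–(21,10): clear
  edge (21,10)–(16,11): clear
  edge (16,11)–(16,1): clear
  midpoint (12,25/2) outside
  → clear

FREE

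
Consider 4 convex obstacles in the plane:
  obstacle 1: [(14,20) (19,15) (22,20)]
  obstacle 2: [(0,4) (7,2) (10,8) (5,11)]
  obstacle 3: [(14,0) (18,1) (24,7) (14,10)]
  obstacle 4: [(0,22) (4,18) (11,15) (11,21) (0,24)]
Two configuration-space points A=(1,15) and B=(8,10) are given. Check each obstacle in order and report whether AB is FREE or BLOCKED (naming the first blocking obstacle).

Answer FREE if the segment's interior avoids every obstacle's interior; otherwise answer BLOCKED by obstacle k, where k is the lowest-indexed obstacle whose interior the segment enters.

FREE

Obstacle 1 [(14,20) (19,15) (22,20)]:
  edge (14,20)–(19,15): clear
  edge (19,15)–(22,20): clear
  edge (22,20)–(14,20): clear
  midpoint (9/2,25/2) outside
  → clear
Obstacle 2 [(0,4) (7,2) (10,8) (5,11)]:
  edge (0,4)–(7,2): clear
  edge (7,2)–(10,8): clear
  edge (10,8)–(5,11): clear
  edge (5,11)–(0,4): clear
  midpoint (9/2,25/2) outside
  → clear
Obstacle 3 [(14,0) (18,1) (24,7) (14,10)]:
  edge (14,0)–(18,1): clear
  edge (18,1)–(24,7): clear
  edge (24,7)–(14,10): clear
  edge (14,10)–(14,0): clear
  midpoint (9/2,25/2) outside
  → clear
Obstacle 4 [(0,22) (4,18) (11,15) (11,21) (0,24)]:
  edge (0,22)–(4,18): clear
  edge (4,18)–(11,15): clear
  edge (11,15)–(11,21): clear
  edge (11,21)–(0,24): clear
  edge (0,24)–(0,22): clear
  midpoint (9/2,25/2) outside
  → clear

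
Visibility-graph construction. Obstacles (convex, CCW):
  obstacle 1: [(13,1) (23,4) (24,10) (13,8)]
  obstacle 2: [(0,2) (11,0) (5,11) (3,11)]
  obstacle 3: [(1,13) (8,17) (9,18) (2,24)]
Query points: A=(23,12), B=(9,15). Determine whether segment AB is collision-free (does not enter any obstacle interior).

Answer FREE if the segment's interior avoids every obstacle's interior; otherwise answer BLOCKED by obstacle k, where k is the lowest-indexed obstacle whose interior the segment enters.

Obstacle 1 [(13,1) (23,4) (24,10) (13,8)]:
  edge (13,1)–(23,4): clear
  edge (23,4)–(24,10): clear
  edge (24,10)–(13,8): clear
  edge (13,8)–(13,1): clear
  midpoint (16,27/2) outside
  → clear
Obstacle 2 [(0,2) (11,0) (5,11) (3,11)]:
  edge (0,2)–(11,0): clear
  edge (11,0)–(5,11): clear
  edge (5,11)–(3,11): clear
  edge (3,11)–(0,2): clear
  midpoint (16,27/2) outside
  → clear
Obstacle 3 [(1,13) (8,17) (9,18) (2,24)]:
  edge (1,13)–(8,17): clear
  edge (8,17)–(9,18): clear
  edge (9,18)–(2,24): clear
  edge (2,24)–(1,13): clear
  midpoint (16,27/2) outside
  → clear

FREE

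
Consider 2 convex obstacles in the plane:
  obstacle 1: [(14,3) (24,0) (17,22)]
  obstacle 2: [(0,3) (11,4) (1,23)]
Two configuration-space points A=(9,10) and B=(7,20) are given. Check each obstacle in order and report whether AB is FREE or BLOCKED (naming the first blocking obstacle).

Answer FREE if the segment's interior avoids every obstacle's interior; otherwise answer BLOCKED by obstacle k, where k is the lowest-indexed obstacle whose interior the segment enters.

FREE

Obstacle 1 [(14,3) (24,0) (17,22)]:
  edge (14,3)–(24,0): clear
  edge (24,0)–(17,22): clear
  edge (17,22)–(14,3): clear
  midpoint (8,15) outside
  → clear
Obstacle 2 [(0,3) (11,4) (1,23)]:
  edge (0,3)–(11,4): clear
  edge (11,4)–(1,23): clear
  edge (1,23)–(0,3): clear
  midpoint (8,15) outside
  → clear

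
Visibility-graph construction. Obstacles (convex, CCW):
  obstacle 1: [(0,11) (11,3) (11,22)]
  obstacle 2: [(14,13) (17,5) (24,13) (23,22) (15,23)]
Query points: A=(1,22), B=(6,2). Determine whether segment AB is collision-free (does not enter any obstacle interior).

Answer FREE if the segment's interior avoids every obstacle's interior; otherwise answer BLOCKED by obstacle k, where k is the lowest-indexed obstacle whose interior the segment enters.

BLOCKED by obstacle 1

Obstacle 1 [(0,11) (11,3) (11,22)]:
  edge (0,11)–(11,3): crosses AB
  edge (11,3)–(11,22): clear
  edge (11,22)–(0,11): crosses AB
  → BLOCKED
Obstacle 2 [(14,13) (17,5) (24,13) (23,22) (15,23)]:
  edge (14,13)–(17,5): clear
  edge (17,5)–(24,13): clear
  edge (24,13)–(23,22): clear
  edge (23,22)–(15,23): clear
  edge (15,23)–(14,13): clear
  midpoint (7/2,12) outside
  → clear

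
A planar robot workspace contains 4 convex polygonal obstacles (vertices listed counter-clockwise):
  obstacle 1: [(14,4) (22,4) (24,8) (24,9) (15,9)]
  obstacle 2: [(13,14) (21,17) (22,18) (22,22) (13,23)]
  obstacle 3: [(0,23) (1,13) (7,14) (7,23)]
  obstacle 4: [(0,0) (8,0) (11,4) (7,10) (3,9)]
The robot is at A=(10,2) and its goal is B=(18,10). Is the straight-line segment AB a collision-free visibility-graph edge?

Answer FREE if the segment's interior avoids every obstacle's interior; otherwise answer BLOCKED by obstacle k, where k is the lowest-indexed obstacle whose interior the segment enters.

Obstacle 1 [(14,4) (22,4) (24,8) (24,9) (15,9)]:
  edge (14,4)–(22,4): clear
  edge (22,4)–(24,8): clear
  edge (24,8)–(24,9): clear
  edge (24,9)–(15,9): crosses AB
  edge (15,9)–(14,4): crosses AB
  → BLOCKED
Obstacle 2 [(13,14) (21,17) (22,18) (22,22) (13,23)]:
  edge (13,14)–(21,17): clear
  edge (21,17)–(22,18): clear
  edge (22,18)–(22,22): clear
  edge (22,22)–(13,23): clear
  edge (13,23)–(13,14): clear
  midpoint (14,6) outside
  → clear
Obstacle 3 [(0,23) (1,13) (7,14) (7,23)]:
  edge (0,23)–(1,13): clear
  edge (1,13)–(7,14): clear
  edge (7,14)–(7,23): clear
  edge (7,23)–(0,23): clear
  midpoint (14,6) outside
  → clear
Obstacle 4 [(0,0) (8,0) (11,4) (7,10) (3,9)]:
  edge (0,0)–(8,0): clear
  edge (8,0)–(11,4): clear
  edge (11,4)–(7,10): clear
  edge (7,10)–(3,9): clear
  edge (3,9)–(0,0): clear
  midpoint (14,6) outside
  → clear

BLOCKED by obstacle 1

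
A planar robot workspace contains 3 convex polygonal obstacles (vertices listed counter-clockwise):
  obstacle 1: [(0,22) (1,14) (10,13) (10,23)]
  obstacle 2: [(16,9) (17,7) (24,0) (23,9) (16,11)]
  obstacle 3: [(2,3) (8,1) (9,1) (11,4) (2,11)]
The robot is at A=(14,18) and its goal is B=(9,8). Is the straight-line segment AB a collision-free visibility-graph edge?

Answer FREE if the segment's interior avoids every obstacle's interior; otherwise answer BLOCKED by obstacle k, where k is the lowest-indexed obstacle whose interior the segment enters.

Obstacle 1 [(0,22) (1,14) (10,13) (10,23)]:
  edge (0,22)–(1,14): clear
  edge (1,14)–(10,13): clear
  edge (10,13)–(10,23): clear
  edge (10,23)–(0,22): clear
  midpoint (23/2,13) outside
  → clear
Obstacle 2 [(16,9) (17,7) (24,0) (23,9) (16,11)]:
  edge (16,9)–(17,7): clear
  edge (17,7)–(24,0): clear
  edge (24,0)–(23,9): clear
  edge (23,9)–(16,11): clear
  edge (16,11)–(16,9): clear
  midpoint (23/2,13) outside
  → clear
Obstacle 3 [(2,3) (8,1) (9,1) (11,4) (2,11)]:
  edge (2,3)–(8,1): clear
  edge (8,1)–(9,1): clear
  edge (9,1)–(11,4): clear
  edge (11,4)–(2,11): clear
  edge (2,11)–(2,3): clear
  midpoint (23/2,13) outside
  → clear

FREE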